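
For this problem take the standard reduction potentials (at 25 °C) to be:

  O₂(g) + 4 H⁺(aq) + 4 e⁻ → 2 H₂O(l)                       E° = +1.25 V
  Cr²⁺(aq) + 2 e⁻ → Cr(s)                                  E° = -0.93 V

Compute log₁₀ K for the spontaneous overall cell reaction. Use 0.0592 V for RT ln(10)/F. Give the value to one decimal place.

147.3

Cathode: O₂/H₂O; anode: Cr²⁺/Cr. E°cell = +2.18 V, n = 4.
log K = nE°cell / 0.0592 = (4)(+2.18) / 0.0592 = 147.3.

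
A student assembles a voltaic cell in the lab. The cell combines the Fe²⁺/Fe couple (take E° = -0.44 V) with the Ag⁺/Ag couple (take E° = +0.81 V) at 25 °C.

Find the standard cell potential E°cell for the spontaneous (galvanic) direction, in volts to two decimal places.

The Ag⁺/Ag couple has the higher reduction potential, so it is the cathode; Fe²⁺/Fe is oxidised at the anode.
E°cell = E°(cathode) − E°(anode) = (+0.81) − (-0.44) = +1.25 V.

+1.25 V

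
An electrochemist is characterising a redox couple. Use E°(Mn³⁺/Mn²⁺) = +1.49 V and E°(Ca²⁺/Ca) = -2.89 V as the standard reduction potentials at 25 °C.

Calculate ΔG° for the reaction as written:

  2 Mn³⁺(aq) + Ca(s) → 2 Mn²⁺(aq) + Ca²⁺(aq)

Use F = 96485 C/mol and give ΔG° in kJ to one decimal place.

As written, Mn³⁺/Mn²⁺ is reduced (cathode) and Ca²⁺/Ca is oxidised (anode), so E°cell = (+1.49) − (-2.89) = +4.38 V.
Balancing electrons gives n = 2.
ΔG° = −nFE° = −(2)(96485)(+4.38) = -845,209 J = -845.2 kJ.

-845.2 kJ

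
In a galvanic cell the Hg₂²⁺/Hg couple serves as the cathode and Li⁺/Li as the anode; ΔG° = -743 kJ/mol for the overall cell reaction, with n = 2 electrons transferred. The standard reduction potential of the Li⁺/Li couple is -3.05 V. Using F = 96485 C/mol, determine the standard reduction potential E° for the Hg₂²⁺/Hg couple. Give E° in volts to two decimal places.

E°cell = −ΔG°/(nF) = −(-743×10³)/((2)(96485)) = +3.850 V.
Since Hg₂²⁺/Hg is the cathode and Li⁺/Li the anode, E°cell = E°(Hg₂²⁺/Hg) − E°(Li⁺/Li).
So E°(Hg₂²⁺/Hg) = E°cell + E°(Li⁺/Li) = +3.850 + (-3.05) = +0.80 V.

+0.80 V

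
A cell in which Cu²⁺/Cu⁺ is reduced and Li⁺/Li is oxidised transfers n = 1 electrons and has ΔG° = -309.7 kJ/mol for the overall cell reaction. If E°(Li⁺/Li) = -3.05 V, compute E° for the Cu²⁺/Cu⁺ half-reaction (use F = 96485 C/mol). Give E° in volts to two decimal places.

E°cell = −ΔG°/(nF) = −(-309.7×10³)/((1)(96485)) = +3.210 V.
Since Cu²⁺/Cu⁺ is the cathode and Li⁺/Li the anode, E°cell = E°(Cu²⁺/Cu⁺) − E°(Li⁺/Li).
So E°(Cu²⁺/Cu⁺) = E°cell + E°(Li⁺/Li) = +3.210 + (-3.05) = +0.16 V.

+0.16 V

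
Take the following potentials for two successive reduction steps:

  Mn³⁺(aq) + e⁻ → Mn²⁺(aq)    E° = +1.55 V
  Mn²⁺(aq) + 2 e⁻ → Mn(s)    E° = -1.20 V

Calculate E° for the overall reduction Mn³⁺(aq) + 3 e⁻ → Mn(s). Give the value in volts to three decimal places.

-0.283 V

Adding the free-energy changes (−nFE°) of the two steps gives −n₃FE°₃ = −n₁FE°₁ − n₂FE°₂.
E°₃ = (1×+1.55 + 2×-1.20) / 3 = (-0.850) / 3 = -0.283 V.
Simply averaging or adding the two E° values would be wrong; the electron-weighted sum is required.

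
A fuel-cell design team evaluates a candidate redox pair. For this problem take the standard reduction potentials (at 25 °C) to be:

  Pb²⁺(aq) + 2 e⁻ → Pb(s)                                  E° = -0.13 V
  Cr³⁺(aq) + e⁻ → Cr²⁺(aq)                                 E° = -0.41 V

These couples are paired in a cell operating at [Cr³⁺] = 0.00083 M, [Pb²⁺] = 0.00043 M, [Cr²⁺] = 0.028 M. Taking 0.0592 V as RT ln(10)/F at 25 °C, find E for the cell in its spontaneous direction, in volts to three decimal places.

Pb²⁺/Pb is the cathode (higher E°), Cr³⁺/Cr²⁺ the anode: E°cell = -0.13 − (-0.41) = +0.28 V, n = 2.
Overall: Pb²⁺(aq) + 2 Cr²⁺(aq) → Pb(s) + 2 Cr³⁺(aq)
Q = [Cr³⁺]^2 / ([Pb²⁺]·[Cr²⁺]^2); log Q = 0.310.
E = E° − (0.0592/n) log Q = +0.28 − (0.0592/2)(0.310) = +0.271 V.

+0.271 V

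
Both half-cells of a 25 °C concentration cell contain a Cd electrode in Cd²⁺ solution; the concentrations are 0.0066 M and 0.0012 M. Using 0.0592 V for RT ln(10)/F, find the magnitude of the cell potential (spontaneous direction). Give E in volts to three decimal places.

+0.022 V

For a concentration cell E°cell = 0. The 0.0066 M side is the cathode (reduction is favoured where [Cd²⁺] is higher).
With n = 2, E = −(0.0592/2) log([Cd²⁺]ₐₙ/[Cd²⁺]꜀ₐₜ) = −(0.0592/2) log(0.0012/0.0066) = −(0.0592/2)(-0.740) = +0.022 V.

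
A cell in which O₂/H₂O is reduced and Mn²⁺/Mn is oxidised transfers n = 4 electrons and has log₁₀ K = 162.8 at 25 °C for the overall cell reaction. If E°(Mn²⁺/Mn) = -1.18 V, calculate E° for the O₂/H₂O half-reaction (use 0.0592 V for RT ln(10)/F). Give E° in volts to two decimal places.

+1.23 V

E°cell = (0.0592/n)·log K = (0.0592/4)(162.8) = +2.409 V.
Since O₂/H₂O is the cathode and Mn²⁺/Mn the anode, E°cell = E°(O₂/H₂O) − E°(Mn²⁺/Mn).
So E°(O₂/H₂O) = E°cell + E°(Mn²⁺/Mn) = +2.409 + (-1.18) = +1.23 V.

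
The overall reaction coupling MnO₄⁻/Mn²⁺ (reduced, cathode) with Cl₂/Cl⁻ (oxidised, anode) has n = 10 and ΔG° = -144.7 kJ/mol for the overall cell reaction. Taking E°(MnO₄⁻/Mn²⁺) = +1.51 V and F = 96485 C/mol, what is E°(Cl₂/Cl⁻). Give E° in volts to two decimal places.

E°cell = −ΔG°/(nF) = −(-144.7×10³)/((10)(96485)) = +0.150 V.
Since MnO₄⁻/Mn²⁺ is the cathode and Cl₂/Cl⁻ the anode, E°cell = E°(MnO₄⁻/Mn²⁺) − E°(Cl₂/Cl⁻).
So E°(Cl₂/Cl⁻) = E°(MnO₄⁻/Mn²⁺) − E°cell = (+1.51) − (+0.150) = +1.36 V.

+1.36 V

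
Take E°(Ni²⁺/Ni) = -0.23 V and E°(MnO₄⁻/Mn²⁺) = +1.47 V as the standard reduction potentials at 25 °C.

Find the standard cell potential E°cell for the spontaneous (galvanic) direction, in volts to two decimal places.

The MnO₄⁻/Mn²⁺ couple has the higher reduction potential, so it is the cathode; Ni²⁺/Ni is oxidised at the anode.
E°cell = E°(cathode) − E°(anode) = (+1.47) − (-0.23) = +1.70 V.
Since E°cell > 0, the reaction is spontaneous under standard conditions.

+1.70 V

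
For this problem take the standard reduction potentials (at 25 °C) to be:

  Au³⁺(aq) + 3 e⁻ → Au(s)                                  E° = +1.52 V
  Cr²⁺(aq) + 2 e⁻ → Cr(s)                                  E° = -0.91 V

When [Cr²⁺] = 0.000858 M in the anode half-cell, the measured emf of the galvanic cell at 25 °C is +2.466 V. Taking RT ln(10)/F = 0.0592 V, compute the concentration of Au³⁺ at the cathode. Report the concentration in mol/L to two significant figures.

0.0017 M

Au³⁺/Au is the cathode, Cr²⁺/Cr the anode: E°cell = +2.43 V, n = 6.
Overall reaction: 2 Au³⁺(aq) + 3 Cr(s) → 2 Au(s) + 3 Cr²⁺(aq); Q = [Cr²⁺]^3/[Au³⁺]^2.
From E = E° − (0.0592/n) log Q: log Q = (E° − E)·n/0.0592 = (+2.43 − (+2.466))·6/0.0592 = -3.6486.
So 2·log[Au³⁺] = 3·log(0.000858) − log Q = -9.1995 − (-3.6486) = -5.5509; log[Au³⁺] = -5.5509 / 2 = -2.7755; [Au³⁺] = 10^(-2.7755) ≈ 0.0017 M.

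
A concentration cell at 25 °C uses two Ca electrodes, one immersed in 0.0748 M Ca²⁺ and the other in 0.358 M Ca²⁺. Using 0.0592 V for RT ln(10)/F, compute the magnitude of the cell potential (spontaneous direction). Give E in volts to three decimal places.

For a concentration cell E°cell = 0. The 0.358 M side is the cathode (reduction is favoured where [Ca²⁺] is higher).
With n = 2, E = −(0.0592/2) log([Ca²⁺]ₐₙ/[Ca²⁺]꜀ₐₜ) = −(0.0592/2) log(0.0748/0.358) = −(0.0592/2)(-0.680) = +0.020 V.

+0.020 V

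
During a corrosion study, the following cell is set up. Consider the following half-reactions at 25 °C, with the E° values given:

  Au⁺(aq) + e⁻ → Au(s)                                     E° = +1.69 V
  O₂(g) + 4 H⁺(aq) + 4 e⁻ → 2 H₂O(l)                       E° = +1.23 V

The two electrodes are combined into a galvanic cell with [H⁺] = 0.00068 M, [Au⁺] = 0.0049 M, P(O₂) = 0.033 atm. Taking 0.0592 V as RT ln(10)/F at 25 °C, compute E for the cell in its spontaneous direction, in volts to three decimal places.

Au⁺/Au is the cathode (higher E°), O₂/H₂O the anode: E°cell = +1.69 − (+1.23) = +0.46 V, n = 4.
Overall: 4 Au⁺(aq) + 2 H₂O(l) → 4 Au(s) + O₂(g) + 4 H⁺(aq)
Q = P(O₂)·[H⁺]^4 / ([Au⁺]^4); log Q = -4.912.
E = E° − (0.0592/n) log Q = +0.46 − (0.0592/4)(-4.912) = +0.533 V.

+0.533 V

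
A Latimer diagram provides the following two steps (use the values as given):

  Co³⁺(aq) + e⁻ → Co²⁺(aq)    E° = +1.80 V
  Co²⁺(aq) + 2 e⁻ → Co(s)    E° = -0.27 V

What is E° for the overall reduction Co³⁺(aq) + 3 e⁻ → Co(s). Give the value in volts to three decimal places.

Standard free energies of sequential steps add: ΔG°₃ = ΔG°₁ + ΔG°₂, so n₃E°₃ = n₁E°₁ + n₂E°₂.
E°₃ = (1×+1.80 + 2×-0.27) / 3 = (+1.260) / 3 = +0.420 V.

+0.420 V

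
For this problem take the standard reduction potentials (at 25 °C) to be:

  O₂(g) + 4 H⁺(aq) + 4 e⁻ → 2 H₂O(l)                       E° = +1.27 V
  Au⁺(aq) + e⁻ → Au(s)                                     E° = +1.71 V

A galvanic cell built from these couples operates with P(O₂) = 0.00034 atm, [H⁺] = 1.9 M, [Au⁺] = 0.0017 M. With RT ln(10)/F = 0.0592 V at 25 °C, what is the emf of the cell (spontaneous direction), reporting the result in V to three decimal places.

+0.311 V

Au⁺/Au is the cathode (higher E°), O₂/H₂O the anode: E°cell = +1.71 − (+1.27) = +0.44 V, n = 4.
Overall: 4 Au⁺(aq) + 2 H₂O(l) → 4 Au(s) + O₂(g) + 4 H⁺(aq)
Q = P(O₂)·[H⁺]^4 / ([Au⁺]^4); log Q = 8.725.
E = E° − (0.0592/n) log Q = +0.44 − (0.0592/4)(8.725) = +0.311 V.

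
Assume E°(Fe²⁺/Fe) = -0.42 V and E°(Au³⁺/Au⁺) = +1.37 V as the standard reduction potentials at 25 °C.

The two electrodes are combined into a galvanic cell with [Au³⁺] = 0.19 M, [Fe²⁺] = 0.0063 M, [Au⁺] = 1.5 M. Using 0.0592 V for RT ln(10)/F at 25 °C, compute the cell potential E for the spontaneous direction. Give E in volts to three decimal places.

Au³⁺/Au⁺ is the cathode (higher E°), Fe²⁺/Fe the anode: E°cell = +1.37 − (-0.42) = +1.79 V, n = 2.
Overall: Au³⁺(aq) + Fe(s) → Au⁺(aq) + Fe²⁺(aq)
Q = [Au⁺]·[Fe²⁺] / ([Au³⁺]); log Q = -1.303.
E = E° − (0.0592/n) log Q = +1.79 − (0.0592/2)(-1.303) = +1.829 V.

+1.829 V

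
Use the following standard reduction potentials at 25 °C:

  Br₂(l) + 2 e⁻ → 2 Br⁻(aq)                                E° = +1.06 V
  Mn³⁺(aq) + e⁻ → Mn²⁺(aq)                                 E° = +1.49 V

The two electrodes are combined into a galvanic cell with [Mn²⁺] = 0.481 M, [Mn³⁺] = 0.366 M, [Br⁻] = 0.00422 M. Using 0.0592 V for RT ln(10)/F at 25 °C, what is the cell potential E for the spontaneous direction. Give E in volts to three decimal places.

+0.282 V

Mn³⁺/Mn²⁺ is the cathode (higher E°), Br₂/Br⁻ the anode: E°cell = +1.49 − (+1.06) = +0.43 V, n = 2.
Overall: 2 Mn³⁺(aq) + 2 Br⁻(aq) → 2 Mn²⁺(aq) + Br₂(l)
Q = [Mn²⁺]^2 / ([Mn³⁺]^2·[Br⁻]^2); log Q = 4.987.
E = E° − (0.0592/n) log Q = +0.43 − (0.0592/2)(4.987) = +0.282 V.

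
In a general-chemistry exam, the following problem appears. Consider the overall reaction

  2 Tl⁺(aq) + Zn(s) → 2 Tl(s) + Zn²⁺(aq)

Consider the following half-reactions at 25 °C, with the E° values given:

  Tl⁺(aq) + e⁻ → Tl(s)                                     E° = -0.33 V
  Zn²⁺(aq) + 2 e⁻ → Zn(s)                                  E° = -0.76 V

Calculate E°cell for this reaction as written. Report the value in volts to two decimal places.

+0.43 V

The Tl⁺/Tl couple has the higher reduction potential, so it is the cathode; Zn²⁺/Zn is oxidised at the anode.
E°cell = E°(cathode) − E°(anode) = (-0.33) − (-0.76) = +0.43 V.
Since E°cell > 0, the reaction is spontaneous under standard conditions.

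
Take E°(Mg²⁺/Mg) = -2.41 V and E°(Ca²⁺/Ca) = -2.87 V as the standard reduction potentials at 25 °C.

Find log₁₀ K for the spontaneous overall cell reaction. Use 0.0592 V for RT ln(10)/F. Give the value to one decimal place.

Cathode: Mg²⁺/Mg; anode: Ca²⁺/Ca. E°cell = +0.46 V, n = 2.
log K = nE°cell / 0.0592 = (2)(+0.46) / 0.0592 = 15.5.

15.5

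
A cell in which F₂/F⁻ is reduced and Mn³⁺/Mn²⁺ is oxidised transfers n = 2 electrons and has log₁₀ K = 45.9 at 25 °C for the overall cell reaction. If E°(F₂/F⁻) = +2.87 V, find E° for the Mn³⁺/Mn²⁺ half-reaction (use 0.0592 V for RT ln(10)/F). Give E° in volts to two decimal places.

+1.51 V

E°cell = (0.0592/n)·log K = (0.0592/2)(45.9) = +1.359 V.
Since F₂/F⁻ is the cathode and Mn³⁺/Mn²⁺ the anode, E°cell = E°(F₂/F⁻) − E°(Mn³⁺/Mn²⁺).
So E°(Mn³⁺/Mn²⁺) = E°(F₂/F⁻) − E°cell = (+2.87) − (+1.359) = +1.51 V.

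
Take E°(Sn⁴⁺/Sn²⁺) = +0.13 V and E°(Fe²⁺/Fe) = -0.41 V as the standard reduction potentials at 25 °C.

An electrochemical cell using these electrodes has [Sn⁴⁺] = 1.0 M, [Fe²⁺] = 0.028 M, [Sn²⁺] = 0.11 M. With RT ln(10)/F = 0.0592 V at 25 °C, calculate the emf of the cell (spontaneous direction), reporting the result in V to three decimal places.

Sn⁴⁺/Sn²⁺ is the cathode (higher E°), Fe²⁺/Fe the anode: E°cell = +0.13 − (-0.41) = +0.54 V, n = 2.
Overall: Sn⁴⁺(aq) + Fe(s) → Sn²⁺(aq) + Fe²⁺(aq)
Q = [Sn²⁺]·[Fe²⁺] / ([Sn⁴⁺]); log Q = -2.511.
E = E° − (0.0592/n) log Q = +0.54 − (0.0592/2)(-2.511) = +0.614 V.

+0.614 V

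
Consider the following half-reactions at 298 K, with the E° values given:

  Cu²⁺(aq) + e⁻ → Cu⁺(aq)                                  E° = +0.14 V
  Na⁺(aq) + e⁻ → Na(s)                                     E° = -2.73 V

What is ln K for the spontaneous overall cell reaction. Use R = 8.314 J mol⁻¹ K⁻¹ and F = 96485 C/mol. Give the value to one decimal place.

111.8

Cathode: Cu²⁺/Cu⁺; anode: Na⁺/Na. E°cell = (+0.14) − (-2.73) = +2.87 V, with n = 1.
ΔG° = −nFE° = −RT ln K, so ln K = nFE°/(RT) = (1)(96485)(+2.87) / ((8.314)(298)) = 111.767.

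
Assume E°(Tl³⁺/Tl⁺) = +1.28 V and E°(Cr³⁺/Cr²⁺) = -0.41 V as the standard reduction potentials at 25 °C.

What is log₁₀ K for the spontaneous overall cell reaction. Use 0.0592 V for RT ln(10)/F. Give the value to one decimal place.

Cathode: Tl³⁺/Tl⁺; anode: Cr³⁺/Cr²⁺. E°cell = +1.69 V, n = 2.
log K = nE°cell / 0.0592 = (2)(+1.69) / 0.0592 = 57.1.

57.1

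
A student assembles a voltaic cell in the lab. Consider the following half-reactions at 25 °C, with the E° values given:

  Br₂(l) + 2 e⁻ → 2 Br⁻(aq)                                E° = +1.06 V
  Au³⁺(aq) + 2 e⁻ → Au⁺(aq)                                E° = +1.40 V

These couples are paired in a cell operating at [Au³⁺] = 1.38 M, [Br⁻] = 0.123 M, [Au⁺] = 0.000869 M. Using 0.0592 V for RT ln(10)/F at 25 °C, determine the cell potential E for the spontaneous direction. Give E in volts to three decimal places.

Au³⁺/Au⁺ is the cathode (higher E°), Br₂/Br⁻ the anode: E°cell = +1.40 − (+1.06) = +0.34 V, n = 2.
Overall: Au³⁺(aq) + 2 Br⁻(aq) → Au⁺(aq) + Br₂(l)
Q = [Au⁺] / ([Au³⁺]·[Br⁻]^2); log Q = -1.381.
E = E° − (0.0592/n) log Q = +0.34 − (0.0592/2)(-1.381) = +0.381 V.

+0.381 V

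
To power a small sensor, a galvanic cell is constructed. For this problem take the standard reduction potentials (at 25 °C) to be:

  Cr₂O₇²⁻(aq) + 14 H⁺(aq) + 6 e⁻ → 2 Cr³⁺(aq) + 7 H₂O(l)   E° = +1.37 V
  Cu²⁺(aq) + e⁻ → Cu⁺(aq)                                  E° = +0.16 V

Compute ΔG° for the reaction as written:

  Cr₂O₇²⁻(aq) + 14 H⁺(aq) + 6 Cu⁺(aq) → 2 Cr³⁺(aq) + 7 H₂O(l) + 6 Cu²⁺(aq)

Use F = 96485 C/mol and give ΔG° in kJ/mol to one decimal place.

As written, Cr₂O₇²⁻/Cr³⁺ is reduced (cathode) and Cu²⁺/Cu⁺ is oxidised (anode), so E°cell = (+1.37) − (+0.16) = +1.21 V.
Balancing electrons gives n = 6.
ΔG° = −nFE° = −(6)(96485)(+1.21) = -700,481 J = -700.5 kJ/mol.

-700.5 kJ/mol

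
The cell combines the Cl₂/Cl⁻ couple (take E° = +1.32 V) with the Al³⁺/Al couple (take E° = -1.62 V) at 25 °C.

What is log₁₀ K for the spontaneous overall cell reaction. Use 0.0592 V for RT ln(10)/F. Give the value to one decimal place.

298.0

Cathode: Cl₂/Cl⁻; anode: Al³⁺/Al. E°cell = +2.94 V, n = 6.
log K = nE°cell / 0.0592 = (6)(+2.94) / 0.0592 = 298.0.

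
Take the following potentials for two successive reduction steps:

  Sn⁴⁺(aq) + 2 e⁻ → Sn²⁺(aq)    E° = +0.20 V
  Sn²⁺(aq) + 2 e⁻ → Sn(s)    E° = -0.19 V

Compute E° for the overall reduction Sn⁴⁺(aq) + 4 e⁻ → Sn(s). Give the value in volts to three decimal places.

+0.005 V

Standard free energies of sequential steps add: ΔG°₃ = ΔG°₁ + ΔG°₂, so n₃E°₃ = n₁E°₁ + n₂E°₂.
E°₃ = (2×+0.20 + 2×-0.19) / 4 = (+0.020) / 4 = +0.005 V.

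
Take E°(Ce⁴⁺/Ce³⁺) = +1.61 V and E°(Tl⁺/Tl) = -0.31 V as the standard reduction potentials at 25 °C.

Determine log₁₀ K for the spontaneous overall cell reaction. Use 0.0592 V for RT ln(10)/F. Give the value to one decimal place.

32.4

Cathode: Ce⁴⁺/Ce³⁺; anode: Tl⁺/Tl. E°cell = +1.92 V, n = 1.
log K = nE°cell / 0.0592 = (1)(+1.92) / 0.0592 = 32.4.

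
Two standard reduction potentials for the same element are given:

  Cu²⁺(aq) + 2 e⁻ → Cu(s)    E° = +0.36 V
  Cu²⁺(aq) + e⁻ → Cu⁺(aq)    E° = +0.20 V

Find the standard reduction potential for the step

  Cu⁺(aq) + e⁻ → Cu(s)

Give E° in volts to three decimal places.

+0.520 V

Sequential free energies add, so n₃E°₃ = n₁E°₁ + n₂E°₂.
With n₃ = 2, and the known step contributing 1×(+0.20) V, the unknown satisfies 1·E° = 2×(+0.36) − 1×(+0.20) = +0.520.
E° = +0.520 / 1 = +0.520 V.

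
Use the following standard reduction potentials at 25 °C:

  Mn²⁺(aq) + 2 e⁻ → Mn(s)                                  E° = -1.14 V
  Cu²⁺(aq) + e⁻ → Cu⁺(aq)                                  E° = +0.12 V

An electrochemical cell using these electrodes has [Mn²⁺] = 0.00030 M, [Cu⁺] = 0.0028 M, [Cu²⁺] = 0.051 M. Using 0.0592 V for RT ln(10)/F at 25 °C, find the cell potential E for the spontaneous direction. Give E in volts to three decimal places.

Cu²⁺/Cu⁺ is the cathode (higher E°), Mn²⁺/Mn the anode: E°cell = +0.12 − (-1.14) = +1.26 V, n = 2.
Overall: 2 Cu²⁺(aq) + Mn(s) → 2 Cu⁺(aq) + Mn²⁺(aq)
Q = [Cu⁺]^2·[Mn²⁺] / ([Cu²⁺]^2); log Q = -6.044.
E = E° − (0.0592/n) log Q = +1.26 − (0.0592/2)(-6.044) = +1.439 V.

+1.439 V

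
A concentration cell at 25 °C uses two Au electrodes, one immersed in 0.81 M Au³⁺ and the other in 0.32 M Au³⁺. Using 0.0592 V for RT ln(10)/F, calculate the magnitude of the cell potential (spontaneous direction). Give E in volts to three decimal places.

For a concentration cell E°cell = 0. The 0.81 M side is the cathode (reduction is favoured where [Au³⁺] is higher).
With n = 3, E = −(0.0592/3) log([Au³⁺]ₐₙ/[Au³⁺]꜀ₐₜ) = −(0.0592/3) log(0.32/0.81) = −(0.0592/3)(-0.403) = +0.008 V.

+0.008 V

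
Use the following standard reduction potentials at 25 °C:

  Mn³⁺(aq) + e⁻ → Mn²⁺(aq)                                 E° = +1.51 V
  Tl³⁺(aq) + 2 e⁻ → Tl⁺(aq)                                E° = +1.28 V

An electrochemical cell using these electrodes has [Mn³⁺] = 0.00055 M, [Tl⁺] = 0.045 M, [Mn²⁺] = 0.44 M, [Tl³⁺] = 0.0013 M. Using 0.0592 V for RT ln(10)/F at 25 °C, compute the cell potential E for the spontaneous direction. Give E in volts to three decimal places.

Mn³⁺/Mn²⁺ is the cathode (higher E°), Tl³⁺/Tl⁺ the anode: E°cell = +1.51 − (+1.28) = +0.23 V, n = 2.
Overall: 2 Mn³⁺(aq) + Tl⁺(aq) → 2 Mn²⁺(aq) + Tl³⁺(aq)
Q = [Mn²⁺]^2·[Tl³⁺] / ([Mn³⁺]^2·[Tl⁺]); log Q = 4.267.
E = E° − (0.0592/n) log Q = +0.23 − (0.0592/2)(4.267) = +0.104 V.

+0.104 V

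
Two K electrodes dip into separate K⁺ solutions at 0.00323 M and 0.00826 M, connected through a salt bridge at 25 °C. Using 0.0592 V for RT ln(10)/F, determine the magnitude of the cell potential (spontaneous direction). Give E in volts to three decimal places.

For a concentration cell E°cell = 0. The 0.00826 M side is the cathode (reduction is favoured where [K⁺] is higher).
With n = 1, E = −(0.0592/1) log([K⁺]ₐₙ/[K⁺]꜀ₐₜ) = −(0.0592/1) log(0.00323/0.00826) = −(0.0592/1)(-0.408) = +0.024 V.

+0.024 V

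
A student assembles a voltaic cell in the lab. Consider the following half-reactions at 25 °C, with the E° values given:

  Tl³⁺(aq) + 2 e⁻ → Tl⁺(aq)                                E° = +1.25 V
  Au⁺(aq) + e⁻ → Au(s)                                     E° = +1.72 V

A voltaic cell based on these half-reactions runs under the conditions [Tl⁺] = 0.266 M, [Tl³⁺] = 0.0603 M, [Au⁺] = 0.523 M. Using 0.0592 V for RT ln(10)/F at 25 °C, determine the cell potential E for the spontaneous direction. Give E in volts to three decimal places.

Au⁺/Au is the cathode (higher E°), Tl³⁺/Tl⁺ the anode: E°cell = +1.72 − (+1.25) = +0.47 V, n = 2.
Overall: 2 Au⁺(aq) + Tl⁺(aq) → 2 Au(s) + Tl³⁺(aq)
Q = [Tl³⁺] / ([Au⁺]^2·[Tl⁺]); log Q = -0.082.
E = E° − (0.0592/n) log Q = +0.47 − (0.0592/2)(-0.082) = +0.472 V.

+0.472 V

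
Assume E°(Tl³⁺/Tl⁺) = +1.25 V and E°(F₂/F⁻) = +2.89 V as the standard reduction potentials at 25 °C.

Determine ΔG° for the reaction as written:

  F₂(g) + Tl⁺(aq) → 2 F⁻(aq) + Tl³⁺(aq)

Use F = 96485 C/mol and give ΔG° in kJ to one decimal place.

As written, F₂/F⁻ is reduced (cathode) and Tl³⁺/Tl⁺ is oxidised (anode), so E°cell = (+2.89) − (+1.25) = +1.64 V.
Balancing electrons gives n = 2.
ΔG° = −nFE° = −(2)(96485)(+1.64) = -316,471 J = -316.5 kJ.

-316.5 kJ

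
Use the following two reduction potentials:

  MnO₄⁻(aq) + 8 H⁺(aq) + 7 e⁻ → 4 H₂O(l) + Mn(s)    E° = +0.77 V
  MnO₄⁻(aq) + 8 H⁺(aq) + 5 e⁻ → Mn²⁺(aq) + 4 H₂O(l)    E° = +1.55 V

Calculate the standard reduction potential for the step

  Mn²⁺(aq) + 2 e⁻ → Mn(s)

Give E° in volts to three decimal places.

-1.180 V

Sequential free energies add, so n₃E°₃ = n₁E°₁ + n₂E°₂.
With n₃ = 7, and the known step contributing 5×(+1.55) V, the unknown satisfies 2·E° = 7×(+0.77) − 5×(+1.55) = -2.360.
E° = -2.360 / 2 = -1.180 V.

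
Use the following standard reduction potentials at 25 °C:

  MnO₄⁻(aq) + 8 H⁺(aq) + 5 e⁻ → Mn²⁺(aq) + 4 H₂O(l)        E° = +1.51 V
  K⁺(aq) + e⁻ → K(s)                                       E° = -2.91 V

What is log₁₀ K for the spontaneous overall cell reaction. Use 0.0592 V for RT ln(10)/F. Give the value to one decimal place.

373.3

Cathode: MnO₄⁻/Mn²⁺; anode: K⁺/K. E°cell = +4.42 V, n = 5.
log K = nE°cell / 0.0592 = (5)(+4.42) / 0.0592 = 373.3.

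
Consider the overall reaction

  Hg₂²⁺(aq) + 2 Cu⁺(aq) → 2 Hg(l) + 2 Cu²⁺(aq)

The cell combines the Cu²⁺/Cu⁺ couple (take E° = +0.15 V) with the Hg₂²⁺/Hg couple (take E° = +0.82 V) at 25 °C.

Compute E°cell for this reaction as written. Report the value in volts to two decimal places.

The Hg₂²⁺/Hg couple has the higher reduction potential, so it is the cathode; Cu²⁺/Cu⁺ is oxidised at the anode.
E°cell = E°(cathode) − E°(anode) = (+0.82) − (+0.15) = +0.67 V.
Since E°cell > 0, the reaction is spontaneous under standard conditions.

+0.67 V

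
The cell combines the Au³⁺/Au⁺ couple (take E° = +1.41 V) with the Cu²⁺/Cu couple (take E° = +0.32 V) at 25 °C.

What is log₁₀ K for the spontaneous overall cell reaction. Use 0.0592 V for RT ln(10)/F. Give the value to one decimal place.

36.8

Cathode: Au³⁺/Au⁺; anode: Cu²⁺/Cu. E°cell = +1.09 V, n = 2.
log K = nE°cell / 0.0592 = (2)(+1.09) / 0.0592 = 36.8.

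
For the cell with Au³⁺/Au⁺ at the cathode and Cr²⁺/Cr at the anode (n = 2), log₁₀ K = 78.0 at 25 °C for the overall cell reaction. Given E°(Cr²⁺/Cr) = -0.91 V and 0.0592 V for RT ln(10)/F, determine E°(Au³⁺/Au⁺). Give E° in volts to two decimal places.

+1.40 V

E°cell = (0.0592/n)·log K = (0.0592/2)(78.0) = +2.309 V.
Since Au³⁺/Au⁺ is the cathode and Cr²⁺/Cr the anode, E°cell = E°(Au³⁺/Au⁺) − E°(Cr²⁺/Cr).
So E°(Au³⁺/Au⁺) = E°cell + E°(Cr²⁺/Cr) = +2.309 + (-0.91) = +1.40 V.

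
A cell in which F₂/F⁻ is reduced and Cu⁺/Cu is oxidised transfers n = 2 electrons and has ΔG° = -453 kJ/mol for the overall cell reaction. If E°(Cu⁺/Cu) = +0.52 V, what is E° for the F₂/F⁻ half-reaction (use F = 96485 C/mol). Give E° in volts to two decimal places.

+2.87 V

E°cell = −ΔG°/(nF) = −(-453×10³)/((2)(96485)) = +2.348 V.
Since F₂/F⁻ is the cathode and Cu⁺/Cu the anode, E°cell = E°(F₂/F⁻) − E°(Cu⁺/Cu).
So E°(F₂/F⁻) = E°cell + E°(Cu⁺/Cu) = +2.348 + (+0.52) = +2.87 V.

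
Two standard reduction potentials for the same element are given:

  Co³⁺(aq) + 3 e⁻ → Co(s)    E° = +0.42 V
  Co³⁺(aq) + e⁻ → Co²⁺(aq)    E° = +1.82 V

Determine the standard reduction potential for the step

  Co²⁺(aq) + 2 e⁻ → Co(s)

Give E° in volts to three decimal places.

Sequential free energies add, so n₃E°₃ = n₁E°₁ + n₂E°₂.
With n₃ = 3, and the known step contributing 1×(+1.82) V, the unknown satisfies 2·E° = 3×(+0.42) − 1×(+1.82) = -0.560.
E° = -0.560 / 2 = -0.280 V.

-0.280 V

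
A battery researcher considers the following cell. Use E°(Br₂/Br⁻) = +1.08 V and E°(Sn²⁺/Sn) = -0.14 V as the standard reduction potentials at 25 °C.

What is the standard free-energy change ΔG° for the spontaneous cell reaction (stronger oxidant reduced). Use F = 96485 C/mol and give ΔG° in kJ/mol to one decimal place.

-235.4 kJ/mol

Br₂/Br⁻ (E° = +1.08 V) is the cathode; Sn²⁺/Sn (E° = -0.14 V) is the anode, so E°cell = +1.22 V.
Balancing electrons gives n = 2 (lcm of 2 and 2).
ΔG° = −nFE° = −(2)(96485)(+1.22) = -235,423 J = -235.4 kJ/mol.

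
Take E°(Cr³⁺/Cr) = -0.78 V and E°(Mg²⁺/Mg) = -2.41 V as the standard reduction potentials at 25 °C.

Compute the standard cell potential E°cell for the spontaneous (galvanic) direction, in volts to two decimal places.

The Cr³⁺/Cr couple has the higher reduction potential, so it is the cathode; Mg²⁺/Mg is oxidised at the anode.
E°cell = E°(cathode) − E°(anode) = (-0.78) − (-2.41) = +1.63 V.

+1.63 V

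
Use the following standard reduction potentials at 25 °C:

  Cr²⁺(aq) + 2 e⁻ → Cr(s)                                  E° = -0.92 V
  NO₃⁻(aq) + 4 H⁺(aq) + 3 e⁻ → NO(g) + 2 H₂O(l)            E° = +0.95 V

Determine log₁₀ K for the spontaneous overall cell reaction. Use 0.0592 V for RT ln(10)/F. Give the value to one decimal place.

Cathode: NO₃⁻/NO; anode: Cr²⁺/Cr. E°cell = +1.87 V, n = 6.
log K = nE°cell / 0.0592 = (6)(+1.87) / 0.0592 = 189.5.

189.5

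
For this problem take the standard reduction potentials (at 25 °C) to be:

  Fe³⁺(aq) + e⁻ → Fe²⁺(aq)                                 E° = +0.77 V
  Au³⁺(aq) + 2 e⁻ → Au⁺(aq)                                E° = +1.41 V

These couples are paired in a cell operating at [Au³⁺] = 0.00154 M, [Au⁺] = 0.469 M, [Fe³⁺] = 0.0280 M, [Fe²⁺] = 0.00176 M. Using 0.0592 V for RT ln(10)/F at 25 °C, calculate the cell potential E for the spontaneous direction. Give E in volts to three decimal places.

+0.495 V

Au³⁺/Au⁺ is the cathode (higher E°), Fe³⁺/Fe²⁺ the anode: E°cell = +1.41 − (+0.77) = +0.64 V, n = 2.
Overall: Au³⁺(aq) + 2 Fe²⁺(aq) → Au⁺(aq) + 2 Fe³⁺(aq)
Q = [Au⁺]·[Fe³⁺]^2 / ([Au³⁺]·[Fe²⁺]^2); log Q = 4.887.
E = E° − (0.0592/n) log Q = +0.64 − (0.0592/2)(4.887) = +0.495 V.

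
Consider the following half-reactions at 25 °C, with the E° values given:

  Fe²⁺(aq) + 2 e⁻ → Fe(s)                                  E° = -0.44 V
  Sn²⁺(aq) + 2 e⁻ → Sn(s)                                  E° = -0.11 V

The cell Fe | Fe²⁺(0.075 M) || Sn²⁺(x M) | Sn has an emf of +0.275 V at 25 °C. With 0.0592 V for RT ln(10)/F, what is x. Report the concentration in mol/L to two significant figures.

0.0010 M

Sn²⁺/Sn is the cathode, Fe²⁺/Fe the anode: E°cell = +0.33 V, n = 2.
Overall reaction: Sn²⁺(aq) + Fe(s) → Sn(s) + Fe²⁺(aq); Q = [Fe²⁺]^1/[Sn²⁺]^1.
From E = E° − (0.0592/n) log Q: log Q = (E° − E)·n/0.0592 = (+0.33 − (+0.275))·2/0.0592 = 1.8581.
So 1·log[Sn²⁺] = 1·log(0.075) − log Q = -1.1249 − (1.8581) = -2.9830; [Sn²⁺] = 10^(-2.9830) ≈ 0.0010 M.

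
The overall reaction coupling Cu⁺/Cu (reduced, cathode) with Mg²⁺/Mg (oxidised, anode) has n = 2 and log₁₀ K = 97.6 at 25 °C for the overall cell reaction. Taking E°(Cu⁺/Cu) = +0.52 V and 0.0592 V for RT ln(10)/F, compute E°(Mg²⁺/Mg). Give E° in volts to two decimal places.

-2.37 V

E°cell = (0.0592/n)·log K = (0.0592/2)(97.6) = +2.889 V.
Since Cu⁺/Cu is the cathode and Mg²⁺/Mg the anode, E°cell = E°(Cu⁺/Cu) − E°(Mg²⁺/Mg).
So E°(Mg²⁺/Mg) = E°(Cu⁺/Cu) − E°cell = (+0.52) − (+2.889) = -2.37 V.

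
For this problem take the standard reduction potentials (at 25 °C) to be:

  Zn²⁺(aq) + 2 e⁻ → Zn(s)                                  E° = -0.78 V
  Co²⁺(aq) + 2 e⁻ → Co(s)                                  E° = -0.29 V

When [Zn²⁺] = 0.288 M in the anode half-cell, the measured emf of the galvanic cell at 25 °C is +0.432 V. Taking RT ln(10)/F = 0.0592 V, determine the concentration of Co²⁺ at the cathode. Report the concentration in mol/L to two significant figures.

0.0032 M

Co²⁺/Co is the cathode, Zn²⁺/Zn the anode: E°cell = +0.49 V, n = 2.
Overall reaction: Co²⁺(aq) + Zn(s) → Co(s) + Zn²⁺(aq); Q = [Zn²⁺]^1/[Co²⁺]^1.
From E = E° − (0.0592/n) log Q: log Q = (E° − E)·n/0.0592 = (+0.49 − (+0.432))·2/0.0592 = 1.9595.
So 1·log[Co²⁺] = 1·log(0.288) − log Q = -0.5406 − (1.9595) = -2.5001; [Co²⁺] = 10^(-2.5001) ≈ 0.0032 M.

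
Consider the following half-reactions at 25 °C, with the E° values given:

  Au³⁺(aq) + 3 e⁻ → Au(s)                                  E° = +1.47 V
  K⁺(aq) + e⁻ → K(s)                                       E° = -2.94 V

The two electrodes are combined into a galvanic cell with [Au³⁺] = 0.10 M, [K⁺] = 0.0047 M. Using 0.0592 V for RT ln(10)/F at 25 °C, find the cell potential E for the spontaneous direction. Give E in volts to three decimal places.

Au³⁺/Au is the cathode (higher E°), K⁺/K the anode: E°cell = +1.47 − (-2.94) = +4.41 V, n = 3.
Overall: Au³⁺(aq) + 3 K(s) → Au(s) + 3 K⁺(aq)
Q = [K⁺]^3 / ([Au³⁺]); log Q = -5.984.
E = E° − (0.0592/n) log Q = +4.41 − (0.0592/3)(-5.984) = +4.528 V.

+4.528 V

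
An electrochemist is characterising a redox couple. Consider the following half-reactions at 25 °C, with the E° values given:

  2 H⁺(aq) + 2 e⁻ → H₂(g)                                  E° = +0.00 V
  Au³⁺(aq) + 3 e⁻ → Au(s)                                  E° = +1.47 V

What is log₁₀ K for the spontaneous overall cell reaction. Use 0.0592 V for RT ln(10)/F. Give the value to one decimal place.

149.0

Cathode: Au³⁺/Au; anode: H⁺/H₂. E°cell = +1.47 V, n = 6.
log K = nE°cell / 0.0592 = (6)(+1.47) / 0.0592 = 149.0.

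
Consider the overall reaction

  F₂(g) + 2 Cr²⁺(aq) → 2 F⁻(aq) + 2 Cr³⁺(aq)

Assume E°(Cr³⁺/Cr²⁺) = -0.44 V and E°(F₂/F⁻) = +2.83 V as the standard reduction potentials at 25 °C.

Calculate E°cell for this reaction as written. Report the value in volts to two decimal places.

The F₂/F⁻ couple has the higher reduction potential, so it is the cathode; Cr³⁺/Cr²⁺ is oxidised at the anode.
E°cell = E°(cathode) − E°(anode) = (+2.83) − (-0.44) = +3.27 V.

+3.27 V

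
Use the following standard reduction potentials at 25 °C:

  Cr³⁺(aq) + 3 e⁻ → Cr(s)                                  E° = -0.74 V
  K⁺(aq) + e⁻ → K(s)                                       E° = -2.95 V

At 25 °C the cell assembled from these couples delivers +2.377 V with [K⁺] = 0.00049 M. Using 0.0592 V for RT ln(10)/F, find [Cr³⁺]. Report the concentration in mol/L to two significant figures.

0.034 M

Cr³⁺/Cr is the cathode, K⁺/K the anode: E°cell = +2.21 V, n = 3.
Overall reaction: Cr³⁺(aq) + 3 K(s) → Cr(s) + 3 K⁺(aq); Q = [K⁺]^3/[Cr³⁺]^1.
From E = E° − (0.0592/n) log Q: log Q = (E° − E)·n/0.0592 = (+2.21 − (+2.377))·3/0.0592 = -8.4628.
So 1·log[Cr³⁺] = 3·log(0.00049) − log Q = -9.9294 − (-8.4628) = -1.4666; [Cr³⁺] = 10^(-1.4666) ≈ 0.034 M.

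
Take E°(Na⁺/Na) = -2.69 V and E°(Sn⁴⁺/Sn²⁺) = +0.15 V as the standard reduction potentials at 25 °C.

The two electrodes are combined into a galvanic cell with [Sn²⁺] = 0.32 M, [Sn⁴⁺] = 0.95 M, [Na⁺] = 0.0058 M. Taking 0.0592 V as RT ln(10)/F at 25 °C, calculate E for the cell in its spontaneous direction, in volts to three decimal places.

+2.986 V

Sn⁴⁺/Sn²⁺ is the cathode (higher E°), Na⁺/Na the anode: E°cell = +0.15 − (-2.69) = +2.84 V, n = 2.
Overall: Sn⁴⁺(aq) + 2 Na(s) → Sn²⁺(aq) + 2 Na⁺(aq)
Q = [Sn²⁺]·[Na⁺]^2 / ([Sn⁴⁺]); log Q = -4.946.
E = E° − (0.0592/n) log Q = +2.84 − (0.0592/2)(-4.946) = +2.986 V.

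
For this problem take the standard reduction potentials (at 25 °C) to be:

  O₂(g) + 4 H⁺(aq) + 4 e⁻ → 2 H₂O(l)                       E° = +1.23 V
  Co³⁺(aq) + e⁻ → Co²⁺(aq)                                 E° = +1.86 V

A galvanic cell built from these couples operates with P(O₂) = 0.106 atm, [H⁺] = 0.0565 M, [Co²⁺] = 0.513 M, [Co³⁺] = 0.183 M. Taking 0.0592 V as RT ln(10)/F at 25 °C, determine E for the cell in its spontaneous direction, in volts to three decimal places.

+0.692 V

Co³⁺/Co²⁺ is the cathode (higher E°), O₂/H₂O the anode: E°cell = +1.86 − (+1.23) = +0.63 V, n = 4.
Overall: 4 Co³⁺(aq) + 2 H₂O(l) → 4 Co²⁺(aq) + O₂(g) + 4 H⁺(aq)
Q = [Co²⁺]^4·P(O₂)·[H⁺]^4 / ([Co³⁺]^4); log Q = -4.176.
E = E° − (0.0592/n) log Q = +0.63 − (0.0592/4)(-4.176) = +0.692 V.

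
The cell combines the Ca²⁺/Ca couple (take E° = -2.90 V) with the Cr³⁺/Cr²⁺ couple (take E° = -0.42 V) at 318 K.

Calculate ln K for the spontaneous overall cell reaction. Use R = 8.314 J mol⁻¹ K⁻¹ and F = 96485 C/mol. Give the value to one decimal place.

181.0

Cathode: Cr³⁺/Cr²⁺; anode: Ca²⁺/Ca. E°cell = (-0.42) − (-2.90) = +2.48 V, with n = 2.
ΔG° = −nFE° = −RT ln K, so ln K = nFE°/(RT) = (2)(96485)(+2.48) / ((8.314)(318)) = 181.011.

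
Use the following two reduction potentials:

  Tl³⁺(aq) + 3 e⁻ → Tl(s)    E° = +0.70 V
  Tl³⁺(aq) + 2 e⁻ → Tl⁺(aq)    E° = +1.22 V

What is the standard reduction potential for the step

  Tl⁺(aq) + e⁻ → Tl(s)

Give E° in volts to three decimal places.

-0.340 V

Sequential free energies add, so n₃E°₃ = n₁E°₁ + n₂E°₂.
With n₃ = 3, and the known step contributing 2×(+1.22) V, the unknown satisfies 1·E° = 3×(+0.70) − 2×(+1.22) = -0.340.
E° = -0.340 / 1 = -0.340 V.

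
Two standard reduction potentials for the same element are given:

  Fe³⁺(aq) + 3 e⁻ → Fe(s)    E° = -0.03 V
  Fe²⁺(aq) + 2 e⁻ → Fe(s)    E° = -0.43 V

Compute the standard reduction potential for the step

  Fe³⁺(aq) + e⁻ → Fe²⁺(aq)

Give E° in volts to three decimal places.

+0.770 V

Sequential free energies add, so n₃E°₃ = n₁E°₁ + n₂E°₂.
With n₃ = 3, and the known step contributing 2×(-0.43) V, the unknown satisfies 1·E° = 3×(-0.03) − 2×(-0.43) = +0.770.
E° = +0.770 / 1 = +0.770 V.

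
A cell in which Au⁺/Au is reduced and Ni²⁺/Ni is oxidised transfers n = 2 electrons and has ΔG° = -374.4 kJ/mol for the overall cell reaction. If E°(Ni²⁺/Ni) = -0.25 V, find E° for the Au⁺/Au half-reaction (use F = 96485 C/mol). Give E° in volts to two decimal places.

E°cell = −ΔG°/(nF) = −(-374.4×10³)/((2)(96485)) = +1.940 V.
Since Au⁺/Au is the cathode and Ni²⁺/Ni the anode, E°cell = E°(Au⁺/Au) − E°(Ni²⁺/Ni).
So E°(Au⁺/Au) = E°cell + E°(Ni²⁺/Ni) = +1.940 + (-0.25) = +1.69 V.

+1.69 V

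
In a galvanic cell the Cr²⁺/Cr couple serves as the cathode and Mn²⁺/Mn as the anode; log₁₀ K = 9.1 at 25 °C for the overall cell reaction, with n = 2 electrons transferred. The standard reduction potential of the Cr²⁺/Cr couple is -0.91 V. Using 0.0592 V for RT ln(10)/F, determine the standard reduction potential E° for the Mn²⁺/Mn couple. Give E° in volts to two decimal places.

E°cell = (0.0592/n)·log K = (0.0592/2)(9.1) = +0.269 V.
Since Cr²⁺/Cr is the cathode and Mn²⁺/Mn the anode, E°cell = E°(Cr²⁺/Cr) − E°(Mn²⁺/Mn).
So E°(Mn²⁺/Mn) = E°(Cr²⁺/Cr) − E°cell = (-0.91) − (+0.269) = -1.18 V.

-1.18 V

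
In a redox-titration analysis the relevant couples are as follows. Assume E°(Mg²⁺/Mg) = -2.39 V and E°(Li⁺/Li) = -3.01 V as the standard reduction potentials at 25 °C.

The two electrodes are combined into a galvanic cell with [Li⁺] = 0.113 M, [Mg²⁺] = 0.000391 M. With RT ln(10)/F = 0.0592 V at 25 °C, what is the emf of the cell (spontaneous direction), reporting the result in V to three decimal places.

Mg²⁺/Mg is the cathode (higher E°), Li⁺/Li the anode: E°cell = -2.39 − (-3.01) = +0.62 V, n = 2.
Overall: Mg²⁺(aq) + 2 Li(s) → Mg(s) + 2 Li⁺(aq)
Q = [Li⁺]^2 / ([Mg²⁺]); log Q = 1.514.
E = E° − (0.0592/n) log Q = +0.62 − (0.0592/2)(1.514) = +0.575 V.

+0.575 V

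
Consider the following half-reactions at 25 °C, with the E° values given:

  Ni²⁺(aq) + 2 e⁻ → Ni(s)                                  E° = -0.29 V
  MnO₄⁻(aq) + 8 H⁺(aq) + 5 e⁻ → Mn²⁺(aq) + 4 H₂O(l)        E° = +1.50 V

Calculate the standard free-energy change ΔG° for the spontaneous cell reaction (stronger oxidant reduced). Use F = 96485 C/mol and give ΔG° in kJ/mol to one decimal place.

-1727.1 kJ/mol

MnO₄⁻/Mn²⁺ (E° = +1.50 V) is the cathode; Ni²⁺/Ni (E° = -0.29 V) is the anode, so E°cell = +1.79 V.
Balancing electrons gives n = 10 (lcm of 5 and 2).
ΔG° = −nFE° = −(10)(96485)(+1.79) = -1,727,082 J = -1727.1 kJ/mol.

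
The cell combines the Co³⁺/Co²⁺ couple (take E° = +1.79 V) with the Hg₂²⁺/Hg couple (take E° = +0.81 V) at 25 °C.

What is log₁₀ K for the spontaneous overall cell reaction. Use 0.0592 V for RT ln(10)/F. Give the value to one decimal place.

Cathode: Co³⁺/Co²⁺; anode: Hg₂²⁺/Hg. E°cell = +0.98 V, n = 2.
log K = nE°cell / 0.0592 = (2)(+0.98) / 0.0592 = 33.1.

33.1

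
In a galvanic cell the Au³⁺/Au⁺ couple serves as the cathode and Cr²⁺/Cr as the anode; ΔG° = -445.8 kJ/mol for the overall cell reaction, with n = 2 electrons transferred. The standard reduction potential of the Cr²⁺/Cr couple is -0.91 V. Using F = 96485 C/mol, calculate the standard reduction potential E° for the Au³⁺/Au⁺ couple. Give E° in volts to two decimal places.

E°cell = −ΔG°/(nF) = −(-445.8×10³)/((2)(96485)) = +2.310 V.
Since Au³⁺/Au⁺ is the cathode and Cr²⁺/Cr the anode, E°cell = E°(Au³⁺/Au⁺) − E°(Cr²⁺/Cr).
So E°(Au³⁺/Au⁺) = E°cell + E°(Cr²⁺/Cr) = +2.310 + (-0.91) = +1.40 V.

+1.40 V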